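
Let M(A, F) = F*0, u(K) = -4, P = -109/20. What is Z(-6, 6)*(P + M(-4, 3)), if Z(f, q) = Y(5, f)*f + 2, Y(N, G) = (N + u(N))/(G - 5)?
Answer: -763/55 ≈ -13.873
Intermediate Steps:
P = -109/20 (P = -109*1/20 = -109/20 ≈ -5.4500)
M(A, F) = 0
Y(N, G) = (-4 + N)/(-5 + G) (Y(N, G) = (N - 4)/(G - 5) = (-4 + N)/(-5 + G))
Z(f, q) = 2 + f/(-5 + f) (Z(f, q) = ((-4 + 5)/(-5 + f))*f + 2 = (1/(-5 + f))*f + 2 = f/(-5 + f) + 2 = 2 + f/(-5 + f))
Z(-6, 6)*(P + M(-4, 3)) = ((-10 + 3*(-6))/(-5 - 6))*(-109/20 + 0) = ((-10 - 18)/(-11))*(-109/20) = -1/11*(-28)*(-109/20) = (28/11)*(-109/20) = -763/55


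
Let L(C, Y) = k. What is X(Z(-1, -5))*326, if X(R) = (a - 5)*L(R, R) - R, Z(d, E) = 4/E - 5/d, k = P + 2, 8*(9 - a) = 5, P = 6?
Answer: 37164/5 ≈ 7432.8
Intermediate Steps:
a = 67/8 (a = 9 - 1/8*5 = 9 - 5/8 = 67/8 ≈ 8.3750)
k = 8 (k = 6 + 2 = 8)
Z(d, E) = -5/d + 4/E
L(C, Y) = 8
X(R) = 27 - R (X(R) = (67/8 - 5)*8 - R = (27/8)*8 - R = 27 - R)
X(Z(-1, -5))*326 = (27 - (-5/(-1) + 4/(-5)))*326 = (27 - (-5*(-1) + 4*(-1/5)))*326 = (27 - (5 - 4/5))*326 = (27 - 1*21/5)*326 = (27 - 21/5)*326 = (114/5)*326 = 37164/5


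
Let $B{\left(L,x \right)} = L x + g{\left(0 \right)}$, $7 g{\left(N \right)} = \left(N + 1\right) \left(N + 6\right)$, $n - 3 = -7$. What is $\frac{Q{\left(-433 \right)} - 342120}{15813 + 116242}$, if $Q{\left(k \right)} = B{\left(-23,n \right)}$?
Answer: $- \frac{478838}{184877} \approx -2.59$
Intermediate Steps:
$n = -4$ ($n = 3 - 7 = -4$)
$g{\left(N \right)} = \frac{\left(1 + N\right) \left(6 + N\right)}{7}$ ($g{\left(N \right)} = \frac{\left(N + 1\right) \left(N + 6\right)}{7} = \frac{\left(1 + N\right) \left(6 + N\right)}{7}$)
$B{\left(L,x \right)} = \frac{6}{7} + L x$ ($B{\left(L,x \right)} = L x + \left(\frac{6}{7} + 0 + \frac{0^{2}}{7}\right) = L x + \left(\frac{6}{7} + 0 + \frac{1}{7} \cdot 0\right) = L x + \left(\frac{6}{7} + 0 + 0\right) = L x + \frac{6}{7} = \frac{6}{7} + L x$)
$Q{\left(k \right)} = \frac{650}{7}$ ($Q{\left(k \right)} = \frac{6}{7} - -92 = \frac{6}{7} + 92 = \frac{650}{7}$)
$\frac{Q{\left(-433 \right)} - 342120}{15813 + 116242} = \frac{\frac{650}{7} - 342120}{15813 + 116242} = - \frac{2394190}{7 \cdot 132055} = \left(- \frac{2394190}{7}\right) \frac{1}{132055} = - \frac{478838}{184877}$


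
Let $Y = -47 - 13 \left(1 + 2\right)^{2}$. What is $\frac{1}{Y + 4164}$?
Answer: $\frac{1}{4000} \approx 0.00025$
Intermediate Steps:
$Y = -164$ ($Y = -47 - 13 \cdot 3^{2} = -47 - 117 = -164$)
$\frac{1}{Y + 4164} = \frac{1}{-164 + 4164} = \frac{1}{4000}$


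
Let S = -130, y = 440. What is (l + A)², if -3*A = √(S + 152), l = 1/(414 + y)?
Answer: 16044961/6563844 - √22/1281 ≈ 2.4408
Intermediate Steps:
l = 1/854 (l = 1/(414 + 440) = 1/854 ≈ 0.0011710)
A = -√22/3 (A = -√(-130 + 152)/3 = -√22/3 ≈ -1.5635)
(l + A)² = (1/854 - √22/3)²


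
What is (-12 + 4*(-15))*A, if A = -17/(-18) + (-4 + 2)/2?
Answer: 4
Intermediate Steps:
A = -1/18 (A = -17*(-1/18) - 2*½ = 17/18 - 1 = -1/18 ≈ -0.055556)
(-12 + 4*(-15))*A = (-12 + 4*(-15))*(-1/18) = (-12 - 60)*(-1/18) = -72*(-1/18) = 4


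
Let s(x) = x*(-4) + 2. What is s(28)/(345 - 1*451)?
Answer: 55/53 ≈ 1.0377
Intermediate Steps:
s(x) = 2 - 4*x (s(x) = -4*x + 2 = 2 - 4*x)
s(28)/(345 - 1*451) = (2 - 4*28)/(345 - 1*451) = (2 - 112)/(345 - 451) = -110/(-106) = -110*(-1/106) = 55/53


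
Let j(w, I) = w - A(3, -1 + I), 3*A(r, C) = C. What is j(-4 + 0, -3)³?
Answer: -512/27 ≈ -18.963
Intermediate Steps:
A(r, C) = C/3
j(w, I) = ⅓ + w - I/3 (j(w, I) = w - (-1 + I)/3 = w - (-⅓ + I/3) = w + (⅓ - I/3) = ⅓ + w - I/3)
j(-4 + 0, -3)³ = (⅓ + (-4 + 0) - ⅓*(-3))³ = (⅓ - 4 + 1)³ = (-8/3)³ = -512/27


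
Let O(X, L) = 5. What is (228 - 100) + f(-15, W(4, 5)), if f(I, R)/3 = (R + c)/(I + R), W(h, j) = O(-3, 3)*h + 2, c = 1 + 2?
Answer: 971/7 ≈ 138.71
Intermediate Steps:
c = 3
W(h, j) = 2 + 5*h (W(h, j) = 5*h + 2 = 2 + 5*h)
f(I, R) = 3*(3 + R)/(I + R) (f(I, R) = 3*((R + 3)/(I + R)) = 3*((3 + R)/(I + R)) = 3*(3 + R)/(I + R))
(228 - 100) + f(-15, W(4, 5)) = (228 - 100) + 3*(3 + (2 + 5*4))/(-15 + (2 + 5*4)) = 128 + 3*(3 + (2 + 20))/(-15 + (2 + 20)) = 128 + 3*(3 + 22)/(-15 + 22) = 128 + 3*25/7 = 128 + 3*(⅐)*25 = 128 + 75/7 = 971/7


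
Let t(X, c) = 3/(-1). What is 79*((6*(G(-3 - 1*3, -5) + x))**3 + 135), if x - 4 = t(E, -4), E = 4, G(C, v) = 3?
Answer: 1102761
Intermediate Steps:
t(X, c) = -3 (t(X, c) = 3*(-1) = -3)
x = 1 (x = 4 - 3 = 1)
79*((6*(G(-3 - 1*3, -5) + x))**3 + 135) = 79*((6*(3 + 1))**3 + 135) = 79*((6*4)**3 + 135) = 79*(24**3 + 135) = 79*(13824 + 135) = 79*13959 = 1102761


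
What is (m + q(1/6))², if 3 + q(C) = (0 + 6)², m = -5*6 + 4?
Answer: 49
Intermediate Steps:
m = -26 (m = -30 + 4 = -26)
q(C) = 33 (q(C) = -3 + (0 + 6)² = -3 + 6² = -3 + 36 = 33)
(m + q(1/6))² = (-26 + 33)² = 7² = 49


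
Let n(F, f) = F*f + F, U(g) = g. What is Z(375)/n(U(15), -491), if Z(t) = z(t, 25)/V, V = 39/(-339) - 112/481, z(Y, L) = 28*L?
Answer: 108706/397089 ≈ 0.27376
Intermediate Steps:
n(F, f) = F + F*f
V = -18909/54353 (V = 39*(-1/339) - 112*1/481 = -13/113 - 112/481 = -18909/54353 ≈ -0.34789)
Z(t) = -38047100/18909 (Z(t) = (28*25)/(-18909/54353) = 700*(-54353/18909) = -38047100/18909)
Z(375)/n(U(15), -491) = -38047100*1/(15*(1 - 491))/18909 = -38047100/(18909*(15*(-490))) = -38047100/18909/(-7350) = -38047100/18909*(-1/7350) = 108706/397089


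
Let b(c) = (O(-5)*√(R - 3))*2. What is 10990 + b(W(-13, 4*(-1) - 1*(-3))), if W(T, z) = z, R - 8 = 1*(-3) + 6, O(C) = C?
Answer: 10990 - 20*√2 ≈ 10962.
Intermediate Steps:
R = 11 (R = 8 + (1*(-3) + 6) = 8 + (-3 + 6) = 8 + 3 = 11)
b(c) = -20*√2 (b(c) = -5*√(11 - 3)*2 = -10*√2*2 = -20*√2)
10990 + b(W(-13, 4*(-1) - 1*(-3))) = 10990 - 20*√2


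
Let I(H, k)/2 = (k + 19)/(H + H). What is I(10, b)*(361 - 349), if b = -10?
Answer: 54/5 ≈ 10.800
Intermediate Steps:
I(H, k) = (19 + k)/H (I(H, k) = 2*((k + 19)/(H + H)) = 2*((19 + k)/((2*H))) = 2*((19 + k)*(1/(2*H))) = 2*((19 + k)/(2*H)) = (19 + k)/H)
I(10, b)*(361 - 349) = ((19 - 10)/10)*(361 - 349) = ((⅒)*9)*12 = (9/10)*12 = 54/5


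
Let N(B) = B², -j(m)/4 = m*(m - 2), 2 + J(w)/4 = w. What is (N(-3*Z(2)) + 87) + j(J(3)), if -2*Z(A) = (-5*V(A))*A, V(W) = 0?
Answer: 55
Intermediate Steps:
J(w) = -8 + 4*w
Z(A) = 0 (Z(A) = -(-5*0)*A/2 = -0*A = -½*0 = 0)
j(m) = -4*m*(-2 + m) (j(m) = -4*m*(m - 2) = -4*m*(-2 + m))
(N(-3*Z(2)) + 87) + j(J(3)) = ((-3*0)² + 87) + 4*(-8 + 4*3)*(2 - (-8 + 4*3)) = (0² + 87) + 4*(-8 + 12)*(2 - (-8 + 12)) = (0 + 87) + 4*4*(2 - 1*4) = 87 + 4*4*(2 - 4) = 87 + 4*4*(-2) = 87 - 32 = 55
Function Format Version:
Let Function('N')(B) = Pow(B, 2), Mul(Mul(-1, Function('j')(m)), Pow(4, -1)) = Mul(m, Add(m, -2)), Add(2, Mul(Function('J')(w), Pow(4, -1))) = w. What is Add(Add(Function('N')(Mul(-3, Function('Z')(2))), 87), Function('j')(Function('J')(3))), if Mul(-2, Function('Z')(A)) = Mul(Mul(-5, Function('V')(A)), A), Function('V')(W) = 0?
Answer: 55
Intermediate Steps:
Function('J')(w) = Add(-8, Mul(4, w))
Function('Z')(A) = 0 (Function('Z')(A) = Mul(Rational(-1, 2), Mul(Mul(-5, 0), A)) = Mul(Rational(-1, 2), Mul(0, A)) = Mul(Rational(-1, 2), 0) = 0)
Function('j')(m) = Mul(-4, m, Add(-2, m)) (Function('j')(m) = Mul(-4, Mul(m, Add(m, -2))) = Mul(-4, Mul(m, Add(-2, m))) = Mul(-4, m, Add(-2, m)))
Add(Add(Function('N')(Mul(-3, Function('Z')(2))), 87), Function('j')(Function('J')(3))) = Add(Add(Pow(Mul(-3, 0), 2), 87), Mul(4, Add(-8, Mul(4, 3)), Add(2, Mul(-1, Add(-8, Mul(4, 3)))))) = Add(Add(Pow(0, 2), 87), Mul(4, Add(-8, 12), Add(2, Mul(-1, Add(-8, 12))))) = Add(Add(0, 87), Mul(4, 4, Add(2, Mul(-1, 4)))) = Add(87, Mul(4, 4, Add(2, -4))) = Add(87, Mul(4, 4, -2)) = Add(87, -32) = 55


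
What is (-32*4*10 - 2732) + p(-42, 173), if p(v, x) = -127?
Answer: -4139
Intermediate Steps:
(-32*4*10 - 2732) + p(-42, 173) = (-32*4*10 - 2732) - 127 = (-128*10 - 2732) - 127 = (-1280 - 2732) - 127 = -4012 - 127 = -4139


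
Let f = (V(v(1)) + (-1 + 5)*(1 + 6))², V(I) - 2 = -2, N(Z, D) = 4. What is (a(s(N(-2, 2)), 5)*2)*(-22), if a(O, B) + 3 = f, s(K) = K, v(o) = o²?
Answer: -34364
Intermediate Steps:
V(I) = 0 (V(I) = 2 - 2 = 0)
f = 784 (f = (0 + (-1 + 5)*(1 + 6))² = (0 + 4*7)² = (0 + 28)² = 28² = 784)
a(O, B) = 781 (a(O, B) = -3 + 784 = 781)
(a(s(N(-2, 2)), 5)*2)*(-22) = (781*2)*(-22) = 1562*(-22) = -34364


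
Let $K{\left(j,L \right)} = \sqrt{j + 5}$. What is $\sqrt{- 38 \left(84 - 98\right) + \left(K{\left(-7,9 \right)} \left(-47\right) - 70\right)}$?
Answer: $\sqrt{462 - 47 i \sqrt{2}} \approx 21.549 - 1.5422 i$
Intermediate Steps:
$K{\left(j,L \right)} = \sqrt{5 + j}$
$\sqrt{- 38 \left(84 - 98\right) + \left(K{\left(-7,9 \right)} \left(-47\right) - 70\right)} = \sqrt{- 38 \left(84 - 98\right) - \left(70 - \sqrt{5 - 7} \left(-47\right)\right)} = \sqrt{\left(-38\right) \left(-14\right) - \left(70 - \sqrt{-2} \left(-47\right)\right)} = \sqrt{532 - \left(70 - i \sqrt{2} \left(-47\right)\right)} = \sqrt{532 - \left(70 + 47 i \sqrt{2}\right)} = \sqrt{462 - 47 i \sqrt{2}}$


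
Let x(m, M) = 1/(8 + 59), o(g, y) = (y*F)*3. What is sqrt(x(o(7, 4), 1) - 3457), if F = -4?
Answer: I*sqrt(15518406)/67 ≈ 58.796*I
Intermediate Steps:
o(g, y) = -12*y (o(g, y) = (y*(-4))*3 = -4*y*3 = -12*y)
x(m, M) = 1/67
sqrt(x(o(7, 4), 1) - 3457) = sqrt(1/67 - 3457) = sqrt(-231618/67) = I*sqrt(15518406)/67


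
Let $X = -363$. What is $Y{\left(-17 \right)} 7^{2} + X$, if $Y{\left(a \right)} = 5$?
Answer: $-118$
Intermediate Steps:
$Y{\left(-17 \right)} 7^{2} + X = 5 \cdot 7^{2} - 363 = 5 \cdot 49 - 363 = 245 - 363 = -118$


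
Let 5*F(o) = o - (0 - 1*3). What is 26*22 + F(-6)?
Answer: 2857/5 ≈ 571.40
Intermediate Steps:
F(o) = 3/5 + o/5 (F(o) = (o - (0 - 1*3))/5 = (o - (0 - 3))/5 = (o - 1*(-3))/5 = (o + 3)/5 = (3 + o)/5 = 3/5 + o/5)
26*22 + F(-6) = 26*22 + (3/5 + (1/5)*(-6)) = 572 + (3/5 - 6/5) = 572 - 3/5 = 2857/5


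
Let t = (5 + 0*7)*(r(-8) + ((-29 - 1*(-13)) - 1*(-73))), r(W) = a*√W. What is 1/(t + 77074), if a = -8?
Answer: 77359/5984427681 + 80*I*√2/5984427681 ≈ 1.2927e-5 + 1.8905e-8*I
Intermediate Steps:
r(W) = -8*√W
t = 285 - 80*I*√2 (t = (5 + 0*7)*(-16*I*√2 + ((-29 - 1*(-13)) - 1*(-73))) = (5 + 0)*(-16*I*√2 + ((-29 + 13) + 73)) = 5*(-16*I*√2 + (-16 + 73)) = 5*(-16*I*√2 + 57) = 5*(57 - 16*I*√2) = 285 - 80*I*√2 ≈ 285.0 - 113.14*I)
1/(t + 77074) = 1/((285 - 80*I*√2) + 77074) = 1/(77359 - 80*I*√2)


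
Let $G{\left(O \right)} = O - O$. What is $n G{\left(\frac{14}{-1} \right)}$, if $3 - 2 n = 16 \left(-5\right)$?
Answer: $0$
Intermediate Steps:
$G{\left(O \right)} = 0$
$n = \frac{83}{2}$ ($n = \frac{3}{2} - \frac{16 \left(-5\right)}{2} = \frac{3}{2} - -40 = \frac{3}{2} + 40 = \frac{83}{2} \approx 41.5$)
$n G{\left(\frac{14}{-1} \right)} = \frac{83}{2} \cdot 0 = 0$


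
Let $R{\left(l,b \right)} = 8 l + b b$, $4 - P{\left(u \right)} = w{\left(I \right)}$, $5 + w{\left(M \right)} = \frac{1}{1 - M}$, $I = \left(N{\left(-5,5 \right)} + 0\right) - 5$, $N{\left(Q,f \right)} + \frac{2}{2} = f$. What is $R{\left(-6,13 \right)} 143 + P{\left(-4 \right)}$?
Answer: $\frac{34623}{2} \approx 17312.0$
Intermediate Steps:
$N{\left(Q,f \right)} = -1 + f$
$I = -1$ ($I = \left(\left(-1 + 5\right) + 0\right) - 5 = \left(4 + 0\right) - 5 = 4 - 5 = -1$)
$w{\left(M \right)} = -5 + \frac{1}{1 - M}$
$P{\left(u \right)} = \frac{17}{2}$ ($P{\left(u \right)} = 4 - \frac{4 - -5}{-1 - 1} = 4 - \frac{4 + 5}{-2} = 4 - \left(- \frac{1}{2}\right) 9 = 4 - - \frac{9}{2} = 4 + \frac{9}{2} = \frac{17}{2}$)
$R{\left(l,b \right)} = b^{2} + 8 l$ ($R{\left(l,b \right)} = 8 l + b^{2} = b^{2} + 8 l$)
$R{\left(-6,13 \right)} 143 + P{\left(-4 \right)} = \left(13^{2} + 8 \left(-6\right)\right) 143 + \frac{17}{2} = \left(169 - 48\right) 143 + \frac{17}{2} = 121 \cdot 143 + \frac{17}{2} = 17303 + \frac{17}{2} = \frac{34623}{2}$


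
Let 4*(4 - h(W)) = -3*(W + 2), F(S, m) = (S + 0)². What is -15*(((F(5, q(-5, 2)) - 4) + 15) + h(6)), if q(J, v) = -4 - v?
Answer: -690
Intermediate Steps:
F(S, m) = S²
h(W) = 11/2 + 3*W/4 (h(W) = 4 - (-3)*(W + 2)/4 = 4 - (-3)*(2 + W)/4 = 4 - (-6 - 3*W)/4 = 4 + (3/2 + 3*W/4) = 11/2 + 3*W/4)
-15*(((F(5, q(-5, 2)) - 4) + 15) + h(6)) = -15*(((5² - 4) + 15) + (11/2 + (¾)*6)) = -15*(((25 - 4) + 15) + (11/2 + 9/2)) = -15*((21 + 15) + 10) = -15*(36 + 10) = -15*46 = -690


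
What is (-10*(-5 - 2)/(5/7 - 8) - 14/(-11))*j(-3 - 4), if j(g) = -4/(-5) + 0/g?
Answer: -18704/2805 ≈ -6.6681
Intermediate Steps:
j(g) = 4/5 (j(g) = -4*(-1/5) + 0 = 4/5 + 0 = 4/5)
(-10*(-5 - 2)/(5/7 - 8) - 14/(-11))*j(-3 - 4) = (-10*(-5 - 2)/(5/7 - 8) - 14/(-11))*(4/5) = (-10*(-7/(5*(1/7) - 8)) - 14*(-1/11))*(4/5) = (-10*(-7/(5/7 - 8)) + 14/11)*(4/5) = (-10/((-51/7*(-1/7))) + 14/11)*(4/5) = (-10/51/49 + 14/11)*(4/5) = (-10*49/51 + 14/11)*(4/5) = (-490/51 + 14/11)*(4/5) = -4676/561*4/5 = -18704/2805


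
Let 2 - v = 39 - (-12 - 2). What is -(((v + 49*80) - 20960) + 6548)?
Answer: 10543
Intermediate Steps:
v = -51 (v = 2 - (39 - (-12 - 2)) = 2 - (39 - 1*(-14)) = 2 - (39 + 14) = 2 - 1*53 = 2 - 53 = -51)
-(((v + 49*80) - 20960) + 6548) = -(((-51 + 49*80) - 20960) + 6548) = -(((-51 + 3920) - 20960) + 6548) = -((3869 - 20960) + 6548) = -(-17091 + 6548) = -1*(-10543) = 10543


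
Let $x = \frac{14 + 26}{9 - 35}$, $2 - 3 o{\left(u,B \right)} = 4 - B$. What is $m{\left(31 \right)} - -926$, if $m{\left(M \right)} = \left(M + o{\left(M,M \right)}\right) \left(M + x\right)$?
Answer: $\frac{82840}{39} \approx 2124.1$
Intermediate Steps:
$o{\left(u,B \right)} = - \frac{2}{3} + \frac{B}{3}$ ($o{\left(u,B \right)} = \frac{2}{3} - \frac{4 - B}{3} = \frac{2}{3} + \left(- \frac{4}{3} + \frac{B}{3}\right) = - \frac{2}{3} + \frac{B}{3}$)
$x = - \frac{20}{13}$ ($x = \frac{40}{-26} = 40 \left(- \frac{1}{26}\right) = - \frac{20}{13} \approx -1.5385$)
$m{\left(M \right)} = \left(- \frac{20}{13} + M\right) \left(- \frac{2}{3} + \frac{4 M}{3}\right)$ ($m{\left(M \right)} = \left(M + \left(- \frac{2}{3} + \frac{M}{3}\right)\right) \left(M - \frac{20}{13}\right) = \left(- \frac{2}{3} + \frac{4 M}{3}\right) \left(- \frac{20}{13} + M\right) = \left(- \frac{20}{13} + M\right) \left(- \frac{2}{3} + \frac{4 M}{3}\right)$)
$m{\left(31 \right)} - -926 = \left(\frac{40}{39} - \frac{3286}{39} + \frac{4 \cdot 31^{2}}{3}\right) - -926 = \left(\frac{40}{39} - \frac{3286}{39} + \frac{4}{3} \cdot 961\right) + 926 = \left(\frac{40}{39} - \frac{3286}{39} + \frac{3844}{3}\right) + 926 = \frac{46726}{39} + 926 = \frac{82840}{39}$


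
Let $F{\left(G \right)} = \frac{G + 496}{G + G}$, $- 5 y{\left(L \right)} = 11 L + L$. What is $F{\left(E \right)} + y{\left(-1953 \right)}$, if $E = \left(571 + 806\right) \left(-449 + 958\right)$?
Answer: $\frac{32855763641}{7008930} \approx 4687.7$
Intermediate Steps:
$y{\left(L \right)} = - \frac{12 L}{5}$ ($y{\left(L \right)} = - \frac{11 L + L}{5} = - \frac{12 L}{5}$)
$E = 700893$ ($E = 1377 \cdot 509 = 700893$)
$F{\left(G \right)} = \frac{496 + G}{2 G}$
$F{\left(E \right)} + y{\left(-1953 \right)} = \frac{496 + 700893}{2 \cdot 700893} - - \frac{23436}{5} = \frac{1}{2} \cdot \frac{1}{700893} \cdot 701389 + \frac{23436}{5} = \frac{701389}{1401786} + \frac{23436}{5} = \frac{32855763641}{7008930}$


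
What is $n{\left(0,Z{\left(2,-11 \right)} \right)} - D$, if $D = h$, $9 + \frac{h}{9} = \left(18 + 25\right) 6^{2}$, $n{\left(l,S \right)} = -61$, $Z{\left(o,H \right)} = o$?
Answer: $-13912$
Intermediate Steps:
$h = 13851$ ($h = -81 + 9 \left(18 + 25\right) 6^{2} = -81 + 9 \cdot 43 \cdot 36 = -81 + 9 \cdot 1548 = -81 + 13932 = 13851$)
$D = 13851$
$n{\left(0,Z{\left(2,-11 \right)} \right)} - D = -61 - 13851 = -13912$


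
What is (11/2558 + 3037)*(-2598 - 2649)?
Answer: -40762143279/2558 ≈ -1.5935e+7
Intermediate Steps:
(11/2558 + 3037)*(-2598 - 2649) = (11*(1/2558) + 3037)*(-5247) = (11/2558 + 3037)*(-5247) = (7768657/2558)*(-5247) = -40762143279/2558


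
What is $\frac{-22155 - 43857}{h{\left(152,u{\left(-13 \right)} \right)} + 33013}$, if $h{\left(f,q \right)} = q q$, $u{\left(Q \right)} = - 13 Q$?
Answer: $- \frac{33006}{30787} \approx -1.0721$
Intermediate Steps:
$h{\left(f,q \right)} = q^{2}$
$\frac{-22155 - 43857}{h{\left(152,u{\left(-13 \right)} \right)} + 33013} = \frac{-22155 - 43857}{\left(\left(-13\right) \left(-13\right)\right)^{2} + 33013} = - \frac{66012}{169^{2} + 33013} = - \frac{66012}{28561 + 33013} = - \frac{66012}{61574} = \left(-66012\right) \frac{1}{61574} = - \frac{33006}{30787}$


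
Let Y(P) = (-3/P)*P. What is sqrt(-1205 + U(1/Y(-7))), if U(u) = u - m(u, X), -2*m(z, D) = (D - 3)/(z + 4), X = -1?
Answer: I*sqrt(1313202)/33 ≈ 34.726*I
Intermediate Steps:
Y(P) = -3
m(z, D) = -(-3 + D)/(2*(4 + z)) (m(z, D) = -(D - 3)/(2*(z + 4)) = -(-3 + D)/(2*(4 + z)))
U(u) = u - 2/(4 + u) (U(u) = u - (3 - 1*(-1))/(2*(4 + u)) = u - (3 + 1)/(2*(4 + u)) = u - 4/(2*(4 + u)) = u - 2/(4 + u))
sqrt(-1205 + U(1/Y(-7))) = sqrt(-1205 + (-2 + (4 + 1/(-3))/(-3))/(4 + 1/(-3))) = sqrt(-1205 + (-2 - (4 - 1/3)/3)/(4 - 1/3)) = sqrt(-1205 + (-2 - 1/3*11/3)/(11/3)) = sqrt(-1205 + 3*(-2 - 11/9)/11) = sqrt(-1205 + (3/11)*(-29/9)) = sqrt(-1205 - 29/33) = sqrt(-39794/33) = I*sqrt(1313202)/33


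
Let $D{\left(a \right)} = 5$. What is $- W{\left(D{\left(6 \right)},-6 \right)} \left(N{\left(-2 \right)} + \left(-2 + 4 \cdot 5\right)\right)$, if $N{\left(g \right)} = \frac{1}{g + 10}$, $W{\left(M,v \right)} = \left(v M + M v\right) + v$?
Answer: $\frac{4785}{4} \approx 1196.3$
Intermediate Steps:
$W{\left(M,v \right)} = v + 2 M v$ ($W{\left(M,v \right)} = \left(M v + M v\right) + v = 2 M v + v = v + 2 M v$)
$N{\left(g \right)} = \frac{1}{10 + g}$
$- W{\left(D{\left(6 \right)},-6 \right)} \left(N{\left(-2 \right)} + \left(-2 + 4 \cdot 5\right)\right) = - \left(-6\right) \left(1 + 2 \cdot 5\right) \left(\frac{1}{10 - 2} + \left(-2 + 4 \cdot 5\right)\right) = - \left(-6\right) \left(1 + 10\right) \left(\frac{1}{8} + \left(-2 + 20\right)\right) = - \left(-6\right) 11 \left(\frac{1}{8} + 18\right) = \left(-1\right) \left(-66\right) \frac{145}{8} = 66 \cdot \frac{145}{8} = \frac{4785}{4}$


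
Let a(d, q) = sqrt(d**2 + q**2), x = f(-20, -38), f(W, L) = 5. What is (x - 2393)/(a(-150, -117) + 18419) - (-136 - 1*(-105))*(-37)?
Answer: -97283298064/84805843 + 1791*sqrt(4021)/84805843 ≈ -1147.1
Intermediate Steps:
x = 5
(x - 2393)/(a(-150, -117) + 18419) - (-136 - 1*(-105))*(-37) = (5 - 2393)/(sqrt((-150)**2 + (-117)**2) + 18419) - (-136 - 1*(-105))*(-37) = -2388/(sqrt(22500 + 13689) + 18419) - (-136 + 105)*(-37) = -2388/(sqrt(36189) + 18419) - (-31)*(-37) = -2388/(3*sqrt(4021) + 18419) - 1*1147 = -2388/(18419 + 3*sqrt(4021)) - 1147 = -1147 - 2388/(18419 + 3*sqrt(4021))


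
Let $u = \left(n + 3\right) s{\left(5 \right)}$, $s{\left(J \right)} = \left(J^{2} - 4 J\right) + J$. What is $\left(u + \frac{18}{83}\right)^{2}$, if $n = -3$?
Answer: $\frac{324}{6889} \approx 0.047032$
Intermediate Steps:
$s{\left(J \right)} = J^{2} - 3 J$
$u = 0$ ($u = \left(-3 + 3\right) 5 \left(-3 + 5\right) = 0 \cdot 5 \cdot 2 = 0 \cdot 10 = 0$)
$\left(u + \frac{18}{83}\right)^{2} = \left(0 + \frac{18}{83}\right)^{2} = \left(\frac{18}{83}\right)^{2} = \frac{324}{6889}$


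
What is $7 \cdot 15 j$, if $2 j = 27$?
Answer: $\frac{2835}{2} \approx 1417.5$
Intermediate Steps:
$j = \frac{27}{2}$ ($j = \frac{1}{2} \cdot 27 = \frac{27}{2} \approx 13.5$)
$7 \cdot 15 j = 7 \cdot 15 \cdot \frac{27}{2} = 105 \cdot \frac{27}{2} = \frac{2835}{2}$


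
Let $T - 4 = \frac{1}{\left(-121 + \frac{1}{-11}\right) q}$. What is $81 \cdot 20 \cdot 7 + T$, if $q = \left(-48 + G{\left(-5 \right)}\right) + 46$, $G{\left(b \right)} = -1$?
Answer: $\frac{45330635}{3996} \approx 11344.0$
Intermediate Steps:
$q = -3$ ($q = \left(-48 - 1\right) + 46 = -49 + 46 = -3$)
$T = \frac{15995}{3996}$ ($T = 4 + \frac{1}{\left(-121 + \frac{1}{-11}\right) \left(-3\right)} = 4 + \frac{1}{-121 - \frac{1}{11}} \left(- \frac{1}{3}\right) = 4 + \frac{1}{- \frac{1332}{11}} \left(- \frac{1}{3}\right) = 4 - - \frac{11}{3996} = 4 + \frac{11}{3996} = \frac{15995}{3996} \approx 4.0028$)
$81 \cdot 20 \cdot 7 + T = 81 \cdot 20 \cdot 7 + \frac{15995}{3996} = 81 \cdot 140 + \frac{15995}{3996} = 11340 + \frac{15995}{3996} = \frac{45330635}{3996}$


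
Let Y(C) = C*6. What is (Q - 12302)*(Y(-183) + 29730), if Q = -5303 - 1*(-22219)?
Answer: 132108048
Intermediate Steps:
Q = 16916 (Q = -5303 + 22219 = 16916)
Y(C) = 6*C
(Q - 12302)*(Y(-183) + 29730) = (16916 - 12302)*(6*(-183) + 29730) = 4614*(-1098 + 29730) = 4614*28632 = 132108048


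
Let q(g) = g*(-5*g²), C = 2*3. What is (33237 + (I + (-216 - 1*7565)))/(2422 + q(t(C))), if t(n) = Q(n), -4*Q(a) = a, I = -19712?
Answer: 45952/19511 ≈ 2.3552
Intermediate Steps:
C = 6
Q(a) = -a/4
t(n) = -n/4
q(g) = -5*g³
(33237 + (I + (-216 - 1*7565)))/(2422 + q(t(C))) = (33237 + (-19712 + (-216 - 1*7565)))/(2422 - 5*(-¼*6)³) = (33237 + (-19712 + (-216 - 7565)))/(2422 - 5*(-3/2)³) = (33237 + (-19712 - 7781))/(2422 - 5*(-27/8)) = (33237 - 27493)/(2422 + 135/8) = 5744/(19511/8) = 5744*(8/19511) = 45952/19511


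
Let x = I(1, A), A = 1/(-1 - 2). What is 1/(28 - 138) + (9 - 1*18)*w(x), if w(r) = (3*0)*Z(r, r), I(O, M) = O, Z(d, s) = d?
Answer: -1/110 ≈ -0.0090909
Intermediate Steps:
A = -⅓ (A = 1/(-3) = -⅓ ≈ -0.33333)
x = 1
w(r) = 0 (w(r) = (3*0)*r = 0*r = 0)
1/(28 - 138) + (9 - 1*18)*w(x) = 1/(28 - 138) + (9 - 1*18)*0 = 1/(-110) + (9 - 18)*0 = -1/110 - 9*0 = -1/110 + 0 = -1/110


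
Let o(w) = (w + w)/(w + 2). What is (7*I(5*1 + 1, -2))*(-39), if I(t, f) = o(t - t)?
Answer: 0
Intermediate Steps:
o(w) = 2*w/(2 + w) (o(w) = (2*w)/(2 + w) = 2*w/(2 + w))
I(t, f) = 0 (I(t, f) = 2*(t - t)/(2 + (t - t)) = 2*0/(2 + 0) = 2*0/2 = 2*0*(½) = 0)
(7*I(5*1 + 1, -2))*(-39) = (7*0)*(-39) = 0*(-39) = 0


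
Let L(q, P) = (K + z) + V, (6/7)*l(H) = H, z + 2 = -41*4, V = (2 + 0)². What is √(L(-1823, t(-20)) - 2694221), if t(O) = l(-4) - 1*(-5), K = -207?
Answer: I*√2694590 ≈ 1641.5*I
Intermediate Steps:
V = 4 (V = 2² = 4)
z = -166 (z = -2 - 41*4 = -2 - 164 = -166)
l(H) = 7*H/6
t(O) = ⅓ (t(O) = (7/6)*(-4) - 1*(-5) = -14/3 + 5 = ⅓)
L(q, P) = -369 (L(q, P) = (-207 - 166) + 4 = -373 + 4 = -369)
√(L(-1823, t(-20)) - 2694221) = √(-369 - 2694221) = √(-2694590) = I*√2694590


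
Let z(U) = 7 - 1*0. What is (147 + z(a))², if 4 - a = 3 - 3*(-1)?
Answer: 23716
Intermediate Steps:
a = -2 (a = 4 - (3 - 3*(-1)) = 4 - (3 + 3) = 4 - 1*6 = 4 - 6 = -2)
z(U) = 7 (z(U) = 7 + 0 = 7)
(147 + z(a))² = (147 + 7)² = 154² = 23716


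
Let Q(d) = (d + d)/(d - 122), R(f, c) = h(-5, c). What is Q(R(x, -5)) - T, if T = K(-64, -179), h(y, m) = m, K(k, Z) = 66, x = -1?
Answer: -8372/127 ≈ -65.921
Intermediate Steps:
R(f, c) = c
T = 66
Q(d) = 2*d/(-122 + d) (Q(d) = (2*d)/(-122 + d) = 2*d/(-122 + d))
Q(R(x, -5)) - T = 2*(-5)/(-122 - 5) - 1*66 = 2*(-5)/(-127) - 66 = 2*(-5)*(-1/127) - 66 = 10/127 - 66 = -8372/127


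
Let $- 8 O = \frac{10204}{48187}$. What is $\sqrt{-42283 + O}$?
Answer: $\frac{i \sqrt{392722545890982}}{96374} \approx 205.63 i$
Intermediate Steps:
$O = - \frac{2551}{96374}$ ($O = - \frac{10204 \cdot \frac{1}{48187}}{8} = \left(- \frac{1}{8}\right) \frac{10204}{48187} = - \frac{2551}{96374} \approx -0.02647$)
$\sqrt{-42283 + O} = \sqrt{-42283 - \frac{2551}{96374}} = \sqrt{- \frac{4074984393}{96374}} = \frac{i \sqrt{392722545890982}}{96374}$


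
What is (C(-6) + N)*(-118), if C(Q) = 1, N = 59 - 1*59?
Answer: -118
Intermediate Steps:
N = 0 (N = 59 - 59 = 0)
(C(-6) + N)*(-118) = (1 + 0)*(-118) = 1*(-118) = -118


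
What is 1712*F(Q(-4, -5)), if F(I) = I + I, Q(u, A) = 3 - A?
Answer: 27392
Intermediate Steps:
F(I) = 2*I
1712*F(Q(-4, -5)) = 1712*(2*(3 - 1*(-5))) = 1712*(2*(3 + 5)) = 1712*(2*8) = 1712*16 = 27392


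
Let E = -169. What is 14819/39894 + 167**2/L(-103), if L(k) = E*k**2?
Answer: 25456692533/71526790374 ≈ 0.35590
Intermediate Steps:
L(k) = -169*k**2
14819/39894 + 167**2/L(-103) = 14819/39894 + 167**2/((-169*(-103)**2)) = 14819*(1/39894) + 27889/((-169*10609)) = 14819/39894 + 27889/(-1792921) = 14819/39894 + 27889*(-1/1792921) = 14819/39894 - 27889/1792921 = 25456692533/71526790374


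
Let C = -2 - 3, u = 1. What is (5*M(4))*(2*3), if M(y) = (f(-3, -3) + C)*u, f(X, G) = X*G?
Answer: 120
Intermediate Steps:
f(X, G) = G*X
C = -5
M(y) = 4 (M(y) = (-3*(-3) - 5)*1 = (9 - 5)*1 = 4*1 = 4)
(5*M(4))*(2*3) = (5*4)*(2*3) = 20*6 = 120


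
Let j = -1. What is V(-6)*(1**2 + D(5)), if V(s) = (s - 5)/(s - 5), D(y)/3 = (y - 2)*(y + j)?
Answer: 37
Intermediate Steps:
D(y) = 3*(-1 + y)*(-2 + y) (D(y) = 3*((y - 2)*(y - 1)) = 3*((-2 + y)*(-1 + y)) = 3*((-1 + y)*(-2 + y)) = 3*(-1 + y)*(-2 + y))
V(s) = 1 (V(s) = (-5 + s)/(-5 + s) = 1)
V(-6)*(1**2 + D(5)) = 1*(1**2 + (6 - 9*5 + 3*5**2)) = 1*(1 + (6 - 45 + 3*25)) = 1*(1 + (6 - 45 + 75)) = 1*(1 + 36) = 1*37 = 37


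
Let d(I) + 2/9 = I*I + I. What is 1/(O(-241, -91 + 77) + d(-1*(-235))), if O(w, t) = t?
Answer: 9/499012 ≈ 1.8036e-5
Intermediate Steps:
d(I) = -2/9 + I + I**2 (d(I) = -2/9 + (I*I + I) = -2/9 + (I**2 + I) = -2/9 + (I + I**2) = -2/9 + I + I**2)
1/(O(-241, -91 + 77) + d(-1*(-235))) = 1/((-91 + 77) + (-2/9 - 1*(-235) + (-1*(-235))**2)) = 1/(-14 + (-2/9 + 235 + 235**2)) = 1/(-14 + (-2/9 + 235 + 55225)) = 1/(-14 + 499138/9) = 1/(499012/9) = 9/499012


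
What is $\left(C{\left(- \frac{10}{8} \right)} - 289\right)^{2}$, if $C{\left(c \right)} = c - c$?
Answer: $83521$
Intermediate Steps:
$C{\left(c \right)} = 0$
$\left(C{\left(- \frac{10}{8} \right)} - 289\right)^{2} = \left(0 - 289\right)^{2} = \left(-289\right)^{2} = 83521$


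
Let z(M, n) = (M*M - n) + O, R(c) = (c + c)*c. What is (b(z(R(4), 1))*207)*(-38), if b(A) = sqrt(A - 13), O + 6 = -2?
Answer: -7866*sqrt(1002) ≈ -2.4899e+5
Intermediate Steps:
O = -8 (O = -6 - 2 = -8)
R(c) = 2*c**2 (R(c) = (2*c)*c = 2*c**2)
z(M, n) = -8 + M**2 - n (z(M, n) = (M*M - n) - 8 = (M**2 - n) - 8 = -8 + M**2 - n)
b(A) = sqrt(-13 + A)
(b(z(R(4), 1))*207)*(-38) = (sqrt(-13 + (-8 + (2*4**2)**2 - 1*1))*207)*(-38) = (sqrt(-13 + (-8 + (2*16)**2 - 1))*207)*(-38) = (sqrt(-13 + (-8 + 32**2 - 1))*207)*(-38) = (sqrt(-13 + (-8 + 1024 - 1))*207)*(-38) = (sqrt(-13 + 1015)*207)*(-38) = (sqrt(1002)*207)*(-38) = (207*sqrt(1002))*(-38) = -7866*sqrt(1002)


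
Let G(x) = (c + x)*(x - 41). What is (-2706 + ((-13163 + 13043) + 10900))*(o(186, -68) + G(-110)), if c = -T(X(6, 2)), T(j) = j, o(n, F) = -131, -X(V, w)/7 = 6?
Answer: 81846138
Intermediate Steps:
X(V, w) = -42 (X(V, w) = -7*6 = -42)
c = 42 (c = -1*(-42) = 42)
G(x) = (-41 + x)*(42 + x) (G(x) = (42 + x)*(x - 41) = (42 + x)*(-41 + x) = (-41 + x)*(42 + x))
(-2706 + ((-13163 + 13043) + 10900))*(o(186, -68) + G(-110)) = (-2706 + ((-13163 + 13043) + 10900))*(-131 + (-1722 - 110 + (-110)**2)) = (-2706 + (-120 + 10900))*(-131 + (-1722 - 110 + 12100)) = (-2706 + 10780)*(-131 + 10268) = 8074*10137 = 81846138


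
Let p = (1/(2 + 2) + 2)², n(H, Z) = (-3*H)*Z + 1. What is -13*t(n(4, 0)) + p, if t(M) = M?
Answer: -127/16 ≈ -7.9375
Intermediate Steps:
n(H, Z) = 1 - 3*H*Z (n(H, Z) = -3*H*Z + 1 = 1 - 3*H*Z)
p = 81/16 (p = (1/4 + 2)² = (¼ + 2)² = (9/4)² = 81/16 ≈ 5.0625)
-13*t(n(4, 0)) + p = -13*(1 - 3*4*0) + 81/16 = -13*(1 + 0) + 81/16 = -13*1 + 81/16 = -13 + 81/16 = -127/16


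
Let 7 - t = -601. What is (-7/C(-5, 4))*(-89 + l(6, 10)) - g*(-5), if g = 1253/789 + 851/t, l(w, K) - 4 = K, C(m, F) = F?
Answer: 70128515/479712 ≈ 146.19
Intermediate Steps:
t = 608 (t = 7 - 1*(-601) = 7 + 601 = 608)
l(w, K) = 4 + K
g = 1433263/479712 (g = 1253/789 + 851/608 = 1433263/479712 ≈ 2.9878)
(-7/C(-5, 4))*(-89 + l(6, 10)) - g*(-5) = (-7/4)*(-89 + (4 + 10)) - 1433263*(-5)/479712 = (-7*¼)*(-89 + 14) - 1*(-7166315/479712) = -7/4*(-75) + 7166315/479712 = 525/4 + 7166315/479712 = 70128515/479712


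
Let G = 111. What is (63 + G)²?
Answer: 30276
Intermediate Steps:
(63 + G)² = (63 + 111)² = 174² = 30276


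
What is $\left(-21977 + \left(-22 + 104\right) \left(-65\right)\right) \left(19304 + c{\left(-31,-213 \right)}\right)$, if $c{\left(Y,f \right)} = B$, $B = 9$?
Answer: $-527380091$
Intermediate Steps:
$c{\left(Y,f \right)} = 9$
$\left(-21977 + \left(-22 + 104\right) \left(-65\right)\right) \left(19304 + c{\left(-31,-213 \right)}\right) = \left(-21977 + \left(-22 + 104\right) \left(-65\right)\right) \left(19304 + 9\right) = \left(-21977 + 82 \left(-65\right)\right) 19313 = \left(-21977 - 5330\right) 19313 = \left(-27307\right) 19313 = -527380091$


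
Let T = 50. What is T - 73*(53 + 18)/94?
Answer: -483/94 ≈ -5.1383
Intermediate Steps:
T - 73*(53 + 18)/94 = 50 - 73*(53 + 18)/94 = 50 - 5183/94 = -483/94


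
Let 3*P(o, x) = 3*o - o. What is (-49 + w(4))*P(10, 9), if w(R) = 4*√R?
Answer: -820/3 ≈ -273.33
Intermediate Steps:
P(o, x) = 2*o/3 (P(o, x) = (3*o - o)/3 = (2*o)/3 = 2*o/3)
(-49 + w(4))*P(10, 9) = (-49 + 4*√4)*((⅔)*10) = (-49 + 4*2)*(20/3) = (-49 + 8)*(20/3) = -41*20/3 = -820/3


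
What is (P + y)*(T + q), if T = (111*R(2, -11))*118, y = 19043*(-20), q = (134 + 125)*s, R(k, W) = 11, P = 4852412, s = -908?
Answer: -407331557888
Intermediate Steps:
q = -235172 (q = (134 + 125)*(-908) = 259*(-908) = -235172)
y = -380860
T = 144078 (T = (111*11)*118 = 1221*118 = 144078)
(P + y)*(T + q) = (4852412 - 380860)*(144078 - 235172) = 4471552*(-91094) = -407331557888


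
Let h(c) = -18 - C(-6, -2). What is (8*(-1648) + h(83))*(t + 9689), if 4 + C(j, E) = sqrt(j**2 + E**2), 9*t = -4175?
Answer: -1095777148/9 - 166052*sqrt(10)/9 ≈ -1.2181e+8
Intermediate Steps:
t = -4175/9 (t = (1/9)*(-4175) = -4175/9 ≈ -463.89)
C(j, E) = -4 + sqrt(E**2 + j**2) (C(j, E) = -4 + sqrt(j**2 + E**2) = -4 + sqrt(E**2 + j**2))
h(c) = -14 - 2*sqrt(10) (h(c) = -18 - (-4 + sqrt((-2)**2 + (-6)**2)) = -18 - (-4 + sqrt(4 + 36)) = -18 - (-4 + sqrt(40)) = -18 - (-4 + 2*sqrt(10)) = -18 + (4 - 2*sqrt(10)) = -14 - 2*sqrt(10))
(8*(-1648) + h(83))*(t + 9689) = (8*(-1648) + (-14 - 2*sqrt(10)))*(-4175/9 + 9689) = (-13184 + (-14 - 2*sqrt(10)))*(83026/9) = (-13198 - 2*sqrt(10))*(83026/9) = -1095777148/9 - 166052*sqrt(10)/9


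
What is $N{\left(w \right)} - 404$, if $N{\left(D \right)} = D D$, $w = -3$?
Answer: $-395$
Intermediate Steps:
$N{\left(D \right)} = D^{2}$
$N{\left(w \right)} - 404 = \left(-3\right)^{2} - 404 = 9 - 404 = -395$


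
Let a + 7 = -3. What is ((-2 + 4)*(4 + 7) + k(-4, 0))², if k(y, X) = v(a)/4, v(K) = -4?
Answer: 441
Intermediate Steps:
a = -10 (a = -7 - 3 = -10)
k(y, X) = -1 (k(y, X) = -4/4 = -4*¼ = -1)
((-2 + 4)*(4 + 7) + k(-4, 0))² = ((-2 + 4)*(4 + 7) - 1)² = (2*11 - 1)² = (22 - 1)² = 21² = 441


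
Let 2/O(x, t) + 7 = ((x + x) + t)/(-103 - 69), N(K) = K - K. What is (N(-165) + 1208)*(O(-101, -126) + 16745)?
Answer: 4429819352/219 ≈ 2.0227e+7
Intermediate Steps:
N(K) = 0
O(x, t) = 2/(-7 - x/86 - t/172) (O(x, t) = 2/(-7 + ((x + x) + t)/(-103 - 69)) = 2/(-7 + (2*x + t)/(-172)) = 2/(-7 + (t + 2*x)*(-1/172)) = 2/(-7 + (-x/86 - t/172)) = 2/(-7 - x/86 - t/172))
(N(-165) + 1208)*(O(-101, -126) + 16745) = (0 + 1208)*(-344/(1204 - 126 + 2*(-101)) + 16745) = 1208*(-344/(1204 - 126 - 202) + 16745) = 1208*(-344/876 + 16745) = 1208*(-344*1/876 + 16745) = 1208*(-86/219 + 16745) = 1208*(3667069/219) = 4429819352/219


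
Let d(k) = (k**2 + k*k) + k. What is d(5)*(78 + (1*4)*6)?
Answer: 5610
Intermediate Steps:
d(k) = k + 2*k**2 (d(k) = (k**2 + k**2) + k = 2*k**2 + k = k + 2*k**2)
d(5)*(78 + (1*4)*6) = (5*(1 + 2*5))*(78 + (1*4)*6) = (5*(1 + 10))*(78 + 4*6) = (5*11)*(78 + 24) = 55*102 = 5610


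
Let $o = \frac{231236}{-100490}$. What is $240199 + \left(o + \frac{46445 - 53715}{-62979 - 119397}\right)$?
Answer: $\frac{1100519260537331}{4581741060} \approx 2.402 \cdot 10^{5}$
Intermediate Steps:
$o = - \frac{115618}{50245}$ ($o = 231236 \left(- \frac{1}{100490}\right) = - \frac{115618}{50245} \approx -2.3011$)
$240199 + \left(o + \frac{46445 - 53715}{-62979 - 119397}\right) = 240199 - \left(\frac{115618}{50245} - \frac{46445 - 53715}{-62979 - 119397}\right) = 240199 - \left(\frac{115618}{50245} + \frac{7270}{-182376}\right) = 240199 - \frac{10360333609}{4581741060} = \frac{1100519260537331}{4581741060}$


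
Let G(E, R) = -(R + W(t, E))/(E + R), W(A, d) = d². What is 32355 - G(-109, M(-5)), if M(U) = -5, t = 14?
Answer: 1838297/57 ≈ 32251.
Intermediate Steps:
G(E, R) = -(R + E²)/(E + R)
32355 - G(-109, M(-5)) = 32355 - (-1*(-5) - 1*(-109)²)/(-109 - 5) = 32355 - (5 - 1*11881)/(-114) = 32355 - (-1)*(5 - 11881)/114 = 32355 - (-1)*(-11876)/114 = 32355 - 1*5938/57 = 32355 - 5938/57 = 1838297/57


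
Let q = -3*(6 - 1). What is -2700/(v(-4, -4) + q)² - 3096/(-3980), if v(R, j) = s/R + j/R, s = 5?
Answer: -40103946/3702395 ≈ -10.832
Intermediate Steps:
v(R, j) = 5/R + j/R
q = -15 (q = -3*5 = -15)
-2700/(v(-4, -4) + q)² - 3096/(-3980) = -2700/((5 - 4)/(-4) - 15)² - 3096/(-3980) = -2700/(-¼*1 - 15)² - 3096*(-1/3980) = -2700/(-¼ - 15)² + 774/995 = -2700/((-61/4)²) + 774/995 = -2700/3721/16 + 774/995 = -2700*16/3721 + 774/995 = -43200/3721 + 774/995 = -40103946/3702395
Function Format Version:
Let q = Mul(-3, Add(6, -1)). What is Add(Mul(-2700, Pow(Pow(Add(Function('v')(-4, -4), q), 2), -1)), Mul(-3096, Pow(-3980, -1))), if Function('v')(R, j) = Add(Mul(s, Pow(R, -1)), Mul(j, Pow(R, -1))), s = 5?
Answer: Rational(-40103946, 3702395) ≈ -10.832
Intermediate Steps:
Function('v')(R, j) = Add(Mul(5, Pow(R, -1)), Mul(j, Pow(R, -1)))
q = -15 (q = Mul(-3, 5) = -15)
Add(Mul(-2700, Pow(Pow(Add(Function('v')(-4, -4), q), 2), -1)), Mul(-3096, Pow(-3980, -1))) = Add(Mul(-2700, Pow(Pow(Add(Mul(Pow(-4, -1), Add(5, -4)), -15), 2), -1)), Mul(-3096, Pow(-3980, -1))) = Add(Mul(-2700, Pow(Pow(Add(Mul(Rational(-1, 4), 1), -15), 2), -1)), Mul(-3096, Rational(-1, 3980))) = Add(Mul(-2700, Pow(Pow(Add(Rational(-1, 4), -15), 2), -1)), Rational(774, 995)) = Add(Mul(-2700, Pow(Pow(Rational(-61, 4), 2), -1)), Rational(774, 995)) = Add(Mul(-2700, Pow(Rational(3721, 16), -1)), Rational(774, 995)) = Add(Mul(-2700, Rational(16, 3721)), Rational(774, 995)) = Add(Rational(-43200, 3721), Rational(774, 995)) = Rational(-40103946, 3702395)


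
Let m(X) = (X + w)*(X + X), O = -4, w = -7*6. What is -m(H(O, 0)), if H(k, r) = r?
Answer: 0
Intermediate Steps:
w = -42
m(X) = 2*X*(-42 + X) (m(X) = (X - 42)*(X + X) = (-42 + X)*(2*X) = 2*X*(-42 + X))
-m(H(O, 0)) = -2*0*(-42 + 0) = -2*0*(-42) = -1*0 = 0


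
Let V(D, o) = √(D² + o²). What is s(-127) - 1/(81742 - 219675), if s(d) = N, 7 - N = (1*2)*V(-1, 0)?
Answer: 689666/137933 ≈ 5.0000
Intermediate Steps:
N = 5 (N = 7 - 1*2*√((-1)² + 0²) = 7 - 2*√(1 + 0) = 7 - 2*√1 = 7 - 2 = 5)
s(d) = 5
s(-127) - 1/(81742 - 219675) = 5 - 1/(81742 - 219675) = 5 - 1/(-137933) = 5 - 1*(-1/137933) = 5 + 1/137933 = 689666/137933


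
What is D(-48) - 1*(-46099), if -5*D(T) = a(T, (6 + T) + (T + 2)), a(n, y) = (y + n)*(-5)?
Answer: 45963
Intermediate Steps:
a(n, y) = -5*n - 5*y (a(n, y) = (n + y)*(-5) = -5*n - 5*y)
D(T) = 8 + 3*T (D(T) = -(-5*T - 5*((6 + T) + (T + 2)))/5 = -(-5*T - 5*((6 + T) + (2 + T)))/5 = -(-5*T - 5*(8 + 2*T))/5 = -(-5*T + (-40 - 10*T))/5 = -(-40 - 15*T)/5 = 8 + 3*T)
D(-48) - 1*(-46099) = (8 + 3*(-48)) - 1*(-46099) = (8 - 144) + 46099 = -136 + 46099 = 45963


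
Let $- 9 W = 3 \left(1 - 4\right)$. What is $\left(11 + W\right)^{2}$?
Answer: $144$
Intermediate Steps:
$W = 1$ ($W = - \frac{3 \left(1 - 4\right)}{9} = - \frac{3 \left(-3\right)}{9} = \left(- \frac{1}{9}\right) \left(-9\right) = 1$)
$\left(11 + W\right)^{2} = \left(11 + 1\right)^{2} = 12^{2} = 144$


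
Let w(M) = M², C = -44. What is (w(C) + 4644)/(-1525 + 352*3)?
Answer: -940/67 ≈ -14.030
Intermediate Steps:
(w(C) + 4644)/(-1525 + 352*3) = ((-44)² + 4644)/(-1525 + 352*3) = (1936 + 4644)/(-1525 + 1056) = 6580/(-469) = 6580*(-1/469) = -940/67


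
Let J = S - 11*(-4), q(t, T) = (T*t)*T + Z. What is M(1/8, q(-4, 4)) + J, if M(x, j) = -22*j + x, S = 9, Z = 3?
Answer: 11161/8 ≈ 1395.1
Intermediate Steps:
q(t, T) = 3 + t*T² (q(t, T) = (T*t)*T + 3 = t*T² + 3 = 3 + t*T²)
M(x, j) = x - 22*j
J = 53 (J = 9 - 11*(-4) = 9 + 44 = 53)
M(1/8, q(-4, 4)) + J = (1/8 - 22*(3 - 4*4²)) + 53 = (⅛ - 22*(3 - 4*16)) + 53 = (⅛ - 22*(3 - 64)) + 53 = (⅛ - 22*(-61)) + 53 = (⅛ + 1342) + 53 = 10737/8 + 53 = 11161/8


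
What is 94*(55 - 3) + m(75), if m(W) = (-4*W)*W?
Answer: -17612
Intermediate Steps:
m(W) = -4*W²
94*(55 - 3) + m(75) = 94*(55 - 3) - 4*75² = 94*52 - 4*5625 = 4888 - 22500 = -17612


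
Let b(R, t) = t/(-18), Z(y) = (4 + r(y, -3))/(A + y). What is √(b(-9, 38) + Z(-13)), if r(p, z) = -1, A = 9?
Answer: I*√103/6 ≈ 1.6915*I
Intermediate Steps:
Z(y) = 3/(9 + y) (Z(y) = (4 - 1)/(9 + y) = 3/(9 + y))
b(R, t) = -t/18 (b(R, t) = t*(-1/18) = -t/18)
√(b(-9, 38) + Z(-13)) = √(-1/18*38 + 3/(9 - 13)) = √(-19/9 + 3/(-4)) = √(-19/9 + 3*(-¼)) = √(-19/9 - ¾) = √(-103/36) = I*√103/6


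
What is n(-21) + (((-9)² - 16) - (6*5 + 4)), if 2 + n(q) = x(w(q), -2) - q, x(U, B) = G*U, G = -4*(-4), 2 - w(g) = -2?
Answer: 114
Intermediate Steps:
w(g) = 4 (w(g) = 2 - 1*(-2) = 2 + 2 = 4)
G = 16
x(U, B) = 16*U
n(q) = 62 - q (n(q) = -2 + (16*4 - q) = -2 + (64 - q) = 62 - q)
n(-21) + (((-9)² - 16) - (6*5 + 4)) = (62 - 1*(-21)) + (((-9)² - 16) - (6*5 + 4)) = (62 + 21) + ((81 - 16) - (30 + 4)) = 83 + (65 - 1*34) = 83 + (65 - 34) = 83 + 31 = 114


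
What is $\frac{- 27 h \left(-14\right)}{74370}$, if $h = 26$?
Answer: $\frac{1638}{12395} \approx 0.13215$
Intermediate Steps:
$\frac{- 27 h \left(-14\right)}{74370} = \frac{\left(-27\right) 26 \left(-14\right)}{74370} = \left(-702\right) \left(-14\right) \frac{1}{74370} = 9828 \cdot \frac{1}{74370} = \frac{1638}{12395}$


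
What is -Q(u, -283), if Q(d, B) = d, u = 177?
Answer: -177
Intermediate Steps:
-Q(u, -283) = -1*177 = -177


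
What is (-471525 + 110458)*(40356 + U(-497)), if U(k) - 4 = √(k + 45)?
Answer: -14572664120 - 722134*I*√113 ≈ -1.4573e+10 - 7.6764e+6*I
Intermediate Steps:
U(k) = 4 + √(45 + k) (U(k) = 4 + √(k + 45) = 4 + √(45 + k))
(-471525 + 110458)*(40356 + U(-497)) = (-471525 + 110458)*(40356 + (4 + √(45 - 497))) = -361067*(40356 + (4 + √(-452))) = -361067*(40356 + (4 + 2*I*√113)) = -361067*(40360 + 2*I*√113) = -14572664120 - 722134*I*√113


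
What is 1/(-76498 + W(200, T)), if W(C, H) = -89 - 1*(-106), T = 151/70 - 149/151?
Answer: -1/76481 ≈ -1.3075e-5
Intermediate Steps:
T = 12371/10570 (T = 151*(1/70) - 149*1/151 = 151/70 - 149/151 = 12371/10570 ≈ 1.1704)
W(C, H) = 17 (W(C, H) = -89 + 106 = 17)
1/(-76498 + W(200, T)) = 1/(-76498 + 17) = 1/(-76481) = -1/76481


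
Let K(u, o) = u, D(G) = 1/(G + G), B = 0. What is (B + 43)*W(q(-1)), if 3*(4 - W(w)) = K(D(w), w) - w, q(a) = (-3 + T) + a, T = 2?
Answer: 1763/12 ≈ 146.92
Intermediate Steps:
D(G) = 1/(2*G)
q(a) = -1 + a (q(a) = (-3 + 2) + a = -1 + a)
W(w) = 4 - 1/(6*w) + w/3 (W(w) = 4 - (1/(2*w) - w)/3 = 4 + (-1/(6*w) + w/3) = 4 - 1/(6*w) + w/3)
(B + 43)*W(q(-1)) = (0 + 43)*(4 - 1/(6*(-1 - 1)) + (-1 - 1)/3) = 43*(4 - ⅙/(-2) + (⅓)*(-2)) = 43*(4 - ⅙*(-½) - ⅔) = 43*(4 + 1/12 - ⅔) = 43*(41/12) = 1763/12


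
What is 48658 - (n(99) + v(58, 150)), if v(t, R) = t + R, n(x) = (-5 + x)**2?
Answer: 39614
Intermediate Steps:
v(t, R) = R + t
48658 - (n(99) + v(58, 150)) = 48658 - ((-5 + 99)**2 + (150 + 58)) = 48658 - (94**2 + 208) = 48658 - (8836 + 208) = 48658 - 1*9044 = 48658 - 9044 = 39614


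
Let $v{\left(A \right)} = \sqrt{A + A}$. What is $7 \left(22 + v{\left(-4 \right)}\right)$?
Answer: $154 + 14 i \sqrt{2} \approx 154.0 + 19.799 i$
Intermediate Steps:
$v{\left(A \right)} = \sqrt{2} \sqrt{A}$ ($v{\left(A \right)} = \sqrt{2 A} = \sqrt{2} \sqrt{A}$)
$7 \left(22 + v{\left(-4 \right)}\right) = 7 \left(22 + \sqrt{2} \sqrt{-4}\right) = 7 \left(22 + \sqrt{2} \cdot 2 i\right) = 7 \left(22 + 2 i \sqrt{2}\right) = 154 + 14 i \sqrt{2}$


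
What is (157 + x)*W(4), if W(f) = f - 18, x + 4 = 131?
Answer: -3976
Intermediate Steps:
x = 127 (x = -4 + 131 = 127)
W(f) = -18 + f
(157 + x)*W(4) = (157 + 127)*(-18 + 4) = 284*(-14) = -3976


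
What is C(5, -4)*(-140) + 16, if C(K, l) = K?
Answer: -684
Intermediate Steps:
C(5, -4)*(-140) + 16 = 5*(-140) + 16 = -700 + 16 = -684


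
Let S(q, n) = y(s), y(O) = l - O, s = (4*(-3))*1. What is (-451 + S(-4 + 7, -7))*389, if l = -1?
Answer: -171160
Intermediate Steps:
s = -12 (s = -12*1 = -12)
y(O) = -1 - O
S(q, n) = 11 (S(q, n) = -1 - 1*(-12) = -1 + 12 = 11)
(-451 + S(-4 + 7, -7))*389 = (-451 + 11)*389 = -440*389 = -171160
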